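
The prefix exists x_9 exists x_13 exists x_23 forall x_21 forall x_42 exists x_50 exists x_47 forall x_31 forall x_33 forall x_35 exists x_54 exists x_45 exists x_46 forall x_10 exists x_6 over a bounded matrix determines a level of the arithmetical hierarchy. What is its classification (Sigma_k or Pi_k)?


Leading quantifier is exists, so the class is Sigma.
Number of quantifier blocks = alternations + 1 = 6 + 1 = 7.
Classification: Sigma_7

Sigma_7


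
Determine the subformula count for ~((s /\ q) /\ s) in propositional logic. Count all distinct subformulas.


Formula: ~((s /\ q) /\ s)
Subformulas found:
  1. q
  2. s
  3. (s /\ q)
  4. ((s /\ q) /\ s)
  5. ~((s /\ q) /\ s)
Total distinct subformulas = 5

5


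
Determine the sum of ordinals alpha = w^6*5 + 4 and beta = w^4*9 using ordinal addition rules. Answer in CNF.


Ordinal addition (w^6*5 + 4) + w^4*9:
alpha's leading term has exponent 6 > beta's exponent 4, so it survives.
alpha's tail term has exponent 0 < beta's exponent 4, so it is absorbed by beta.
In ordinal addition, any term followed by a strictly larger-exponent term is absorbed.
Result = w^6*5 + w^4*9

w^6*5 + w^4*9


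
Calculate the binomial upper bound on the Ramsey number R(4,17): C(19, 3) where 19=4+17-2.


R(4,17) <= C(4+17-2, 4-1) = C(19, 3)
C(19, 3) = 19! / (3! * 16!)
= 969

969


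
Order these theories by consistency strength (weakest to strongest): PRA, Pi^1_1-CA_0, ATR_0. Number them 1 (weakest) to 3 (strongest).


Ordering by consistency strength:
1. PRA
2. ATR_0
3. Pi^1_1-CA_0


PRA=1, Pi^1_1-CA_0=3, ATR_0=2


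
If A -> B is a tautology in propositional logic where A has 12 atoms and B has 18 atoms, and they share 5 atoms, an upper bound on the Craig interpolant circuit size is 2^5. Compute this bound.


Shared atoms = 5
Craig interpolant size bound = 2^5
= 32

32


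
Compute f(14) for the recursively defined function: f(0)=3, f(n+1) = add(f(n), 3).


f(0) = 3
f(1) = add(f(0), 3) = add(3, 3) = 6
f(2) = add(f(1), 3) = add(6, 3) = 9
f(3) = add(f(2), 3) = add(9, 3) = 12
f(4) = add(f(3), 3) = add(12, 3) = 15
f(5) = add(f(4), 3) = add(15, 3) = 18
f(6) = add(f(5), 3) = add(18, 3) = 21
f(7) = add(f(6), 3) = add(21, 3) = 24
f(8) = add(f(7), 3) = add(24, 3) = 27
f(9) = add(f(8), 3) = add(27, 3) = 30
f(10) = add(f(9), 3) = add(30, 3) = 33
f(11) = add(f(10), 3) = add(33, 3) = 36
f(12) = add(f(11), 3) = add(36, 3) = 39
f(13) = add(f(12), 3) = add(39, 3) = 42
f(14) = add(f(13), 3) = add(42, 3) = 45


45


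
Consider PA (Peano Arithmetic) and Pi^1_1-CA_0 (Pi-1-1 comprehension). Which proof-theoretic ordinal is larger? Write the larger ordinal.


Proof-theoretic ordinal of PA (Peano Arithmetic): epsilon_0
Proof-theoretic ordinal of Pi^1_1-CA_0 (Pi-1-1 comprehension): psi_0(Omega_omega)
Comparing: epsilon_0 < psi_0(Omega_omega).
The larger ordinal is psi_0(Omega_omega) (from Pi^1_1-CA_0 (Pi-1-1 comprehension)).

psi_0(Omega_omega)


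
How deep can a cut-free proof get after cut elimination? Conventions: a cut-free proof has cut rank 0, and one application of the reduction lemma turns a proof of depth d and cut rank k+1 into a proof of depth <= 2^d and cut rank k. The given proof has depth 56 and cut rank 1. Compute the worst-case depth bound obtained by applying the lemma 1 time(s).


Each rank reduction sends depth d to at most 2^d; cut rank r needs r reductions.
2_0(56) = 56
2_1(56) = 2^56 = 72057594037927936
Cut-free depth bound = 72057594037927936

72057594037927936


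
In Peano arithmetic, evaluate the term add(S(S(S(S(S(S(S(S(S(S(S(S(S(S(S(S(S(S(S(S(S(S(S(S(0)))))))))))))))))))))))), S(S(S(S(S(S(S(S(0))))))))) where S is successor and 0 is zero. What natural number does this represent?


add(S^24(0), S^8(0)):
S^24(0) = 24
S^8(0) = 8
24 + 8 = 32

32


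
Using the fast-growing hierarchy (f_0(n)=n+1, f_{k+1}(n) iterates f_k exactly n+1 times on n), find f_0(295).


f_0(295) = 295 + 1 = 296

296


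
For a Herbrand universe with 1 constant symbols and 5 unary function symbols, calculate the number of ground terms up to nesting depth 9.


Herbrand terms by depth:
Depth 0: 1 constants
Depth 1: 5 new terms (running total: 6)
Depth 2: 25 new terms (running total: 31)
Depth 3: 125 new terms (running total: 156)
Depth 4: 625 new terms (running total: 781)
Depth 5: 3125 new terms (running total: 3906)
Depth 6: 15625 new terms (running total: 19531)
Depth 7: 78125 new terms (running total: 97656)
Depth 8: 390625 new terms (running total: 488281)
Depth 9: 1953125 new terms (running total: 2441406)
Total distinct ground terms = 2441406

2441406


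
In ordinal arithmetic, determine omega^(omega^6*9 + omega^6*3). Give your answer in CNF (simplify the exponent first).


omega^(omega^6*9 + omega^6*3):
Both terms of the exponent have the same exponent 6, so they merge: omega^6*9 + omega^6*3 = omega^6*(9+3) = omega^6*12.
omega raised to a CNF ordinal is a single CNF term: Result = omega^(omega^6*12)

omega^(omega^6*12)


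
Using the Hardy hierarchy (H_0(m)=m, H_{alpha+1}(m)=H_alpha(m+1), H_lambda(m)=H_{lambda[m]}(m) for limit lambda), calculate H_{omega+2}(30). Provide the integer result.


H_{omega+2}(30):
Unwind the 2 successor steps: H_{omega+2}(30) = H_omega(30+2) = H_omega(32).
H_omega(m) = H_m(m) = m + m = 2m.
Result = 2 * 32 = 64

64


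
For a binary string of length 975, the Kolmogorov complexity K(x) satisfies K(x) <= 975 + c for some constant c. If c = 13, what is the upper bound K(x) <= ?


K(x) <= |x| + c = 975 + 13 = 988

988


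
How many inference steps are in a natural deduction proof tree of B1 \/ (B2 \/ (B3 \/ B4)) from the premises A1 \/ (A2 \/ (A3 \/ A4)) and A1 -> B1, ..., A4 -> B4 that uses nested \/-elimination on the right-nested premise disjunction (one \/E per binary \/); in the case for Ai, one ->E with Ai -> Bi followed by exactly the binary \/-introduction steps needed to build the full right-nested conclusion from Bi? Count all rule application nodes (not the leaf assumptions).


Constructive dilemma with 4 branches, all disjunctions right-nested:
- \/E: the premise has 3 binary \/, each eliminated once: 3 nodes.
- ->E: one per case (Ai with Ai -> Bi gives Bi): 4 nodes.
- \/I: in case i < n, Bi needs 1 step to form Bi \/ (B(i+1) \/ ...) and then i-1 steps to prepend B(i-1), ..., B1, i.e. i steps; in case i = n, B4 needs 3 prepend steps.
  \/I total = (1 + 2 + ... + 3) + 3 = 6 + 3 = 9 nodes.
Total = 3 + 4 + 9 = 16

16


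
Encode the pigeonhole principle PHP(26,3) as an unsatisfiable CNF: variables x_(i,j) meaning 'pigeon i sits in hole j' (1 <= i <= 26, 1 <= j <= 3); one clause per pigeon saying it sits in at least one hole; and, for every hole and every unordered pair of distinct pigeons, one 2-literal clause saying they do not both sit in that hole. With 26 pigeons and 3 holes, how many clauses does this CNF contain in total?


PHP(26,3): 26 pigeons, 3 holes, 26*3 = 78 variables.
- pigeon clauses: one per pigeon -> 26 clauses
- hole clauses: 3 holes * C(26,2) = 3 * 325 -> 975 clauses
Total clauses = 26 + 975 = 1001

1001


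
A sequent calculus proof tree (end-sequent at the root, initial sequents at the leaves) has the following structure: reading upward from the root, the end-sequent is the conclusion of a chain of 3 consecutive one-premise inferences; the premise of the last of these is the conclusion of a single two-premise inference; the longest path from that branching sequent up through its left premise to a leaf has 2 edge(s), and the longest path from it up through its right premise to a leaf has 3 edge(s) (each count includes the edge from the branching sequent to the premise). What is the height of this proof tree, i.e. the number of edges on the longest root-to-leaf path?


Longest path through the left premise: 2 edges (measured from the branching sequent)
Longest path through the right premise: 3 edges
Height of the subtree rooted at the branching sequent: max(2, 3) = 3
The branching sequent sits 3 edges above the root (the chain of one-premise inferences), so height = 3 + 3 = 6

6


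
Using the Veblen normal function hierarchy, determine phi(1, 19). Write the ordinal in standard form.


phi(1, 19):
phi(1, beta) = epsilon_beta (the beta-th epsilon number).
phi(1, 19) = epsilon_19

epsilon_19


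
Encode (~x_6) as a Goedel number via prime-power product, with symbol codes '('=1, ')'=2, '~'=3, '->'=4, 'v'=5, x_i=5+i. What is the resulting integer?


Formula: (~x_6)
Symbol codes: [1, 3, 11, 2]
Primes: [2, 3, 5, 7]
p_1^1 = 2^1 = 2
p_2^3 = 3^3 = 27
p_3^11 = 5^11 = 48828125
p_4^2 = 7^2 = 49
Product = 129199218750

129199218750


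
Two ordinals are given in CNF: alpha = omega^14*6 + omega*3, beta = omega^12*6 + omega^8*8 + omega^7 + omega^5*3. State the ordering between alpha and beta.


Compare term by term from highest exponent:
alpha = omega^14*6 + omega*3
beta = omega^12*6 + omega^8*8 + omega^7 + omega^5*3
Term 1: alpha has omega^14*6, beta has omega^12*6
Term 2: alpha has omega^1*3, beta has omega^8*8
Term 3: alpha has omega^0*0, beta has omega^7*1
Term 4: alpha has omega^0*0, beta has omega^5*3
Result: alpha > beta

alpha > beta


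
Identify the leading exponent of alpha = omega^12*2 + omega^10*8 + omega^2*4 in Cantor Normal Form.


CNF: omega^12*2 + omega^10*8 + omega^2*4
The leading term is omega^12*2, which has exponent 12.

12


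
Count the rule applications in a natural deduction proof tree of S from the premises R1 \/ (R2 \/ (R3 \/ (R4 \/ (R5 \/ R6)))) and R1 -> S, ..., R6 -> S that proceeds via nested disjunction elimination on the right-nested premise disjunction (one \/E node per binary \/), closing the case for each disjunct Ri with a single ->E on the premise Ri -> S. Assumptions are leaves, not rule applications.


The premise R1 \/ (R2 \/ (R3 \/ (R4 \/ (R5 \/ R6)))) contains 6 disjuncts, hence 5 binary \/ connectives.
- Each binary \/ is eliminated once: 5 \/E nodes.
- Each of the 6 cases Ri derives S by one ->E with Ri -> S: 6 ->E nodes.
Total = 5 + 6 = 11

11


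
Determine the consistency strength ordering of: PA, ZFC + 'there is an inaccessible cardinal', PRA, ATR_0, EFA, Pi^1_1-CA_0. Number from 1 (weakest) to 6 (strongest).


Ordering by consistency strength:
1. EFA
2. PRA
3. PA
4. ATR_0
5. Pi^1_1-CA_0
6. ZFC + 'there is an inaccessible cardinal'


PA=3, ZFC + 'there is an inaccessible cardinal'=6, PRA=2, ATR_0=4, EFA=1, Pi^1_1-CA_0=5


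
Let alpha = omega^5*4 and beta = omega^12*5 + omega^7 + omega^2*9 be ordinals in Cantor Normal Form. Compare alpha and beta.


Compare term by term from highest exponent:
alpha = omega^5*4
beta = omega^12*5 + omega^7 + omega^2*9
Term 1: alpha has omega^5*4, beta has omega^12*5
Term 2: alpha has omega^0*0, beta has omega^7*1
Term 3: alpha has omega^0*0, beta has omega^2*9
Result: alpha < beta

alpha < beta


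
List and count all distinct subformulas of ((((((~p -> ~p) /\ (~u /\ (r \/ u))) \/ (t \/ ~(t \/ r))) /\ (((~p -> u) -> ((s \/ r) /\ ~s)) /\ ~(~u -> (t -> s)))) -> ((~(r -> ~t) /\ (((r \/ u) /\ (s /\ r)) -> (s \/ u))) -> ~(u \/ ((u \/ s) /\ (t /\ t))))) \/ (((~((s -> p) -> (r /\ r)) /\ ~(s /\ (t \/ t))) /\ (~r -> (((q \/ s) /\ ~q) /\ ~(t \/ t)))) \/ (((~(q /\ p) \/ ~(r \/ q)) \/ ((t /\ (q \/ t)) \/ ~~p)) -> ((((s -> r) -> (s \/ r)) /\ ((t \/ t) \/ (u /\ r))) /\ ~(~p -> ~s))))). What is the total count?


Formula: ((((((~p -> ~p) /\ (~u /\ (r \/ u))) \/ (t \/ ~(t \/ r))) /\ (((~p -> u) -> ((s \/ r) /\ ~s)) /\ ~(~u -> (t -> s)))) -> ((~(r -> ~t) /\ (((r \/ u) /\ (s /\ r)) -> (s \/ u))) -> ~(u \/ ((u \/ s) /\ (t /\ t))))) \/ (((~((s -> p) -> (r /\ r)) /\ ~(s /\ (t \/ t))) /\ (~r -> (((q \/ s) /\ ~q) /\ ~(t \/ t)))) \/ (((~(q /\ p) \/ ~(r \/ q)) \/ ((t /\ (q \/ t)) \/ ~~p)) -> ((((s -> r) -> (s \/ r)) /\ ((t \/ t) \/ (u /\ r))) /\ ~(~p -> ~s)))))
Subformulas found:
  1. r
  2. p
  3. q
  4. u
  5. s
  6. t
  7. ~t
  8. ~p
  9. ~u
  10. ~s
  11. ~r
  12. ~q
  13. ~~p
  14. (t -> s)
  15. (q \/ t)
  16. (u /\ r)
  17. (s /\ r)
  18. (u \/ s)
  19. (q \/ s)
  20. (r /\ r)
  21. (t /\ t)
  22. (s \/ u)
  23. (r \/ u)
  24. (r \/ q)
  25. (q /\ p)
  26. (s -> r)
  27. (t \/ t)
  28. (t \/ r)
  29. (s -> p)
  30. (s \/ r)
  31. (r -> ~t)
  32. ~(t \/ t)
  33. ~(r \/ q)
  34. (~p -> u)
  35. ~(q /\ p)
  36. ~(t \/ r)
  37. (~p -> ~p)
  38. (~p -> ~s)
  39. ~(r -> ~t)
  40. ~(~p -> ~s)
  41. (s /\ (t \/ t))
  42. (t /\ (q \/ t))
  43. ((q \/ s) /\ ~q)
  44. ((s \/ r) /\ ~s)
  45. (~u -> (t -> s))
  46. (t \/ ~(t \/ r))
  47. ~(s /\ (t \/ t))
  48. (~u /\ (r \/ u))
  49. ~(~u -> (t -> s))
  50. ((s -> p) -> (r /\ r))
  51. ((r \/ u) /\ (s /\ r))
  52. ((t \/ t) \/ (u /\ r))
  53. ((s -> r) -> (s \/ r))
  54. ((u \/ s) /\ (t /\ t))
  55. ~((s -> p) -> (r /\ r))
  56. ((t /\ (q \/ t)) \/ ~~p)
  57. (~(q /\ p) \/ ~(r \/ q))
  58. (u \/ ((u \/ s) /\ (t /\ t)))
  59. ~(u \/ ((u \/ s) /\ (t /\ t)))
  60. (((q \/ s) /\ ~q) /\ ~(t \/ t))
  61. ((~p -> u) -> ((s \/ r) /\ ~s))
  62. ((~p -> ~p) /\ (~u /\ (r \/ u)))
  63. (((r \/ u) /\ (s /\ r)) -> (s \/ u))
  64. (~r -> (((q \/ s) /\ ~q) /\ ~(t \/ t)))
  65. (~((s -> p) -> (r /\ r)) /\ ~(s /\ (t \/ t)))
  66. (((s -> r) -> (s \/ r)) /\ ((t \/ t) \/ (u /\ r)))
  67. (~(r -> ~t) /\ (((r \/ u) /\ (s /\ r)) -> (s \/ u)))
  68. (((~p -> ~p) /\ (~u /\ (r \/ u))) \/ (t \/ ~(t \/ r)))
  69. ((~(q /\ p) \/ ~(r \/ q)) \/ ((t /\ (q \/ t)) \/ ~~p))
  70. (((~p -> u) -> ((s \/ r) /\ ~s)) /\ ~(~u -> (t -> s)))
  71. ((((s -> r) -> (s \/ r)) /\ ((t \/ t) \/ (u /\ r))) /\ ~(~p -> ~s))
  72. ((~(r -> ~t) /\ (((r \/ u) /\ (s /\ r)) -> (s \/ u))) -> ~(u \/ ((u \/ s) /\ (t /\ t))))
  73. ((~((s -> p) -> (r /\ r)) /\ ~(s /\ (t \/ t))) /\ (~r -> (((q \/ s) /\ ~q) /\ ~(t \/ t))))
  74. ((((~p -> ~p) /\ (~u /\ (r \/ u))) \/ (t \/ ~(t \/ r))) /\ (((~p -> u) -> ((s \/ r) /\ ~s)) /\ ~(~u -> (t -> s))))
  75. (((~(q /\ p) \/ ~(r \/ q)) \/ ((t /\ (q \/ t)) \/ ~~p)) -> ((((s -> r) -> (s \/ r)) /\ ((t \/ t) \/ (u /\ r))) /\ ~(~p -> ~s)))
  76. (((((~p -> ~p) /\ (~u /\ (r \/ u))) \/ (t \/ ~(t \/ r))) /\ (((~p -> u) -> ((s \/ r) /\ ~s)) /\ ~(~u -> (t -> s)))) -> ((~(r -> ~t) /\ (((r \/ u) /\ (s /\ r)) -> (s \/ u))) -> ~(u \/ ((u \/ s) /\ (t /\ t)))))
  77. (((~((s -> p) -> (r /\ r)) /\ ~(s /\ (t \/ t))) /\ (~r -> (((q \/ s) /\ ~q) /\ ~(t \/ t)))) \/ (((~(q /\ p) \/ ~(r \/ q)) \/ ((t /\ (q \/ t)) \/ ~~p)) -> ((((s -> r) -> (s \/ r)) /\ ((t \/ t) \/ (u /\ r))) /\ ~(~p -> ~s))))
  78. ((((((~p -> ~p) /\ (~u /\ (r \/ u))) \/ (t \/ ~(t \/ r))) /\ (((~p -> u) -> ((s \/ r) /\ ~s)) /\ ~(~u -> (t -> s)))) -> ((~(r -> ~t) /\ (((r \/ u) /\ (s /\ r)) -> (s \/ u))) -> ~(u \/ ((u \/ s) /\ (t /\ t))))) \/ (((~((s -> p) -> (r /\ r)) /\ ~(s /\ (t \/ t))) /\ (~r -> (((q \/ s) /\ ~q) /\ ~(t \/ t)))) \/ (((~(q /\ p) \/ ~(r \/ q)) \/ ((t /\ (q \/ t)) \/ ~~p)) -> ((((s -> r) -> (s \/ r)) /\ ((t \/ t) \/ (u /\ r))) /\ ~(~p -> ~s)))))
Total distinct subformulas = 78

78


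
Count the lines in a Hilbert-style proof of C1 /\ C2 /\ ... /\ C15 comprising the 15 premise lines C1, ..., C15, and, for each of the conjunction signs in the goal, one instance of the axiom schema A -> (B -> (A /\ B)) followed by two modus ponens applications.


Conjoining 15 premises:
- 15 premise lines
- the goal has 14 conjunction signs; each costs 1 axiom instance + 2 MP = 3 lines: 3 * 14 = 42
Total = 15 + 42 = 57 lines.

57


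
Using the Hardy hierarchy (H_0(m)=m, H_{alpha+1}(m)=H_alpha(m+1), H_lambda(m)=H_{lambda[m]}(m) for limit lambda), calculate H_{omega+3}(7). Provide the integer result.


H_{omega+3}(7):
Unwind the 3 successor steps: H_{omega+3}(7) = H_omega(7+3) = H_omega(10).
H_omega(m) = H_m(m) = m + m = 2m.
Result = 2 * 10 = 20

20


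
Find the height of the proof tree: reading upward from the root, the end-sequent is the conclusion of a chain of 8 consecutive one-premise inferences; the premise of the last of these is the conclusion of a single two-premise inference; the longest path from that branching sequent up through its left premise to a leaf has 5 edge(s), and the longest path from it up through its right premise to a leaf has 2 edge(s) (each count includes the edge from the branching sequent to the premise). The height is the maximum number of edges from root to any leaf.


Longest path through the left premise: 5 edges (measured from the branching sequent)
Longest path through the right premise: 2 edges
Height of the subtree rooted at the branching sequent: max(5, 2) = 5
The branching sequent sits 8 edges above the root (the chain of one-premise inferences), so height = 5 + 8 = 13

13


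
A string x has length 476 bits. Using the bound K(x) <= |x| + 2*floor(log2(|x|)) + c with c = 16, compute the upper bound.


floor(log2(476)) = 8
2 * 8 = 16
K(x) <= 476 + 16 + 16 = 508

508


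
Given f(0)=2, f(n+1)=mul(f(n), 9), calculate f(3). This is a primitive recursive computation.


f(0) = 2
f(1) = mul(f(0), 9) = mul(2, 9) = 18
f(2) = mul(f(1), 9) = mul(18, 9) = 162
f(3) = mul(f(2), 9) = mul(162, 9) = 1458


1458


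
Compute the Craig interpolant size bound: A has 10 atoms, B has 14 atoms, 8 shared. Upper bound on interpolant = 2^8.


Shared atoms = 8
Craig interpolant size bound = 2^8
= 256

256


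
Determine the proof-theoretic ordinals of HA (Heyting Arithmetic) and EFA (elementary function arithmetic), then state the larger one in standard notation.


Proof-theoretic ordinal of HA (Heyting Arithmetic): epsilon_0
Proof-theoretic ordinal of EFA (elementary function arithmetic): omega^3
Comparing: omega^3 < epsilon_0.
The larger ordinal is epsilon_0 (from HA (Heyting Arithmetic)).

epsilon_0


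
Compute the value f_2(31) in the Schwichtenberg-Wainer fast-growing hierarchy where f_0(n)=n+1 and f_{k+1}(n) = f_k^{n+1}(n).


f_2(31) = f_1^32(31)
f_1(m) = 2m + 1.
Iterating: f_1^k(n) = 2^k*(n+1) - 1.
f_2(31) = 2^32*(31+1) - 1 = 4294967296*32 - 1 = 137438953471

137438953471


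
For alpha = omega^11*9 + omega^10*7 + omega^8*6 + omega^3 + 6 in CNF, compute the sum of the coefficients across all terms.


CNF: omega^11*9 + omega^10*7 + omega^8*6 + omega^3 + 6
Coefficients: 9 + 7 + 6 + 1 + 6 = 29

29


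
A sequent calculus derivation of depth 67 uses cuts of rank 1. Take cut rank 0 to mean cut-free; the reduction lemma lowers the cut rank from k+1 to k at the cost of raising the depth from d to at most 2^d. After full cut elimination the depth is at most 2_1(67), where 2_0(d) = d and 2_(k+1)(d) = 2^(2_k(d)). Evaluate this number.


Each rank reduction sends depth d to at most 2^d; cut rank r needs r reductions.
2_0(67) = 67
2_1(67) = 2^67 = 147573952589676412928
Cut-free depth bound = 147573952589676412928

147573952589676412928


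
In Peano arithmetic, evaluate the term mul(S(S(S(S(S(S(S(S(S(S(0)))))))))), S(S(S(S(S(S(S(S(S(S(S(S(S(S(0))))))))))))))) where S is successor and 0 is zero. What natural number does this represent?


mul(S^10(0), S^14(0)):
S^10(0) = 10
S^14(0) = 14
10 * 14 = 140

140


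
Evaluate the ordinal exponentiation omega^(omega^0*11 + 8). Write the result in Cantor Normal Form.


omega^(omega^0*11 + 8):
omega^0 = 1, so the exponent is 11 + 8 = 19 (finite ordinal addition).
Result = omega^19, already a single CNF term.

omega^19


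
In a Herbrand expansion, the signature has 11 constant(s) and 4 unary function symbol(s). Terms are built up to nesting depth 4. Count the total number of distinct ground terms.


Herbrand terms by depth:
Depth 0: 11 constants
Depth 1: 44 new terms (running total: 55)
Depth 2: 176 new terms (running total: 231)
Depth 3: 704 new terms (running total: 935)
Depth 4: 2816 new terms (running total: 3751)
Total distinct ground terms = 3751

3751


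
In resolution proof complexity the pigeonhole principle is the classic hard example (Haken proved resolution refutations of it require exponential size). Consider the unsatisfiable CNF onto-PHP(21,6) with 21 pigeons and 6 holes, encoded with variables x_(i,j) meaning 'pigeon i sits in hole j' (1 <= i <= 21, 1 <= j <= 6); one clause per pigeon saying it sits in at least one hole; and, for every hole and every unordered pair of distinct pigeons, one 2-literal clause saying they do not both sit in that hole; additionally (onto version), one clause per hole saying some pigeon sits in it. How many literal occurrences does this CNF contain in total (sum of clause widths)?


onto-PHP(21,6): 21 pigeons, 6 holes, 21*6 = 126 variables.
- pigeon clauses: one per pigeon -> 21 clauses of width 6 -> 126 literals
- hole clauses: 6 holes * C(21,2) = 6 * 210 -> 1260 clauses of width 2 -> 2520 literals
- onto clauses: one per hole -> 6 clauses of width 21 -> 126 literals
Total literal occurrences = 126 + 2520 + 126 = 2772

2772


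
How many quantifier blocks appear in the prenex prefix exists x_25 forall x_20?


Alternations = 1.
Blocks = alternations + 1 = 2

2


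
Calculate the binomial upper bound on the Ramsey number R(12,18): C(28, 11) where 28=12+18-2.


R(12,18) <= C(12+18-2, 12-1) = C(28, 11)
C(28, 11) = 28! / (11! * 17!)
= 21474180

21474180


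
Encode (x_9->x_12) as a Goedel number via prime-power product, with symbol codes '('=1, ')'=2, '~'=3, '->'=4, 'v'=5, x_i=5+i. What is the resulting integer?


Formula: (x_9->x_12)
Symbol codes: [1, 14, 4, 17, 2]
Primes: [2, 3, 5, 7, 11]
p_1^1 = 2^1 = 2
p_2^14 = 3^14 = 4782969
p_3^4 = 5^4 = 625
p_4^17 = 7^17 = 232630513987207
p_5^2 = 11^2 = 121
Product = 168290511199300218484428750

168290511199300218484428750


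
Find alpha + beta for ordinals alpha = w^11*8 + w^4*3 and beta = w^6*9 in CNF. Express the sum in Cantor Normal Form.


Ordinal addition (w^11*8 + w^4*3) + w^6*9:
alpha's leading term has exponent 11 > beta's exponent 6, so it survives.
alpha's tail term has exponent 4 < beta's exponent 6, so it is absorbed by beta.
In ordinal addition, any term followed by a strictly larger-exponent term is absorbed.
Result = w^11*8 + w^6*9

w^11*8 + w^6*9


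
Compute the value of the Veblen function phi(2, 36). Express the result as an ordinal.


phi(2, 36):
phi(2, beta) = zeta_beta (the beta-th zeta number, fixed point of epsilon).
phi(2, 36) = zeta_36

zeta_36


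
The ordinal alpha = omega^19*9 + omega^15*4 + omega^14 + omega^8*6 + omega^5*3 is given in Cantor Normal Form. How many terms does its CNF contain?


CNF: omega^19*9 + omega^15*4 + omega^14 + omega^8*6 + omega^5*3
Count the summands separated by '+':
  term 1: omega^19*9
  term 2: omega^15*4
  term 3: omega^14
  term 4: omega^8*6
  term 5: omega^5*3
Total terms = 5

5


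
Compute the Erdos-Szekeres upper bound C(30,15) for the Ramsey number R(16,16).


R(16,16) <= C(16+16-2, 16-1) = C(30, 15)
C(30, 15) = 30! / (15! * 15!)
= 155117520

155117520


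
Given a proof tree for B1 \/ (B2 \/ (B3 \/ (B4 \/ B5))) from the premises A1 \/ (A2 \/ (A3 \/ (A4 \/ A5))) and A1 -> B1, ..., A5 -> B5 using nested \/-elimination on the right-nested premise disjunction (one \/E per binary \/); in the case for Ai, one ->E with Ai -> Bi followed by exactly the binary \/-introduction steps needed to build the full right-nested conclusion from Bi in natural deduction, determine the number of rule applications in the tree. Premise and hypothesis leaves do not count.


Constructive dilemma with 5 branches, all disjunctions right-nested:
- \/E: the premise has 4 binary \/, each eliminated once: 4 nodes.
- ->E: one per case (Ai with Ai -> Bi gives Bi): 5 nodes.
- \/I: in case i < n, Bi needs 1 step to form Bi \/ (B(i+1) \/ ...) and then i-1 steps to prepend B(i-1), ..., B1, i.e. i steps; in case i = n, B5 needs 4 prepend steps.
  \/I total = (1 + 2 + ... + 4) + 4 = 10 + 4 = 14 nodes.
Total = 4 + 5 + 14 = 23

23


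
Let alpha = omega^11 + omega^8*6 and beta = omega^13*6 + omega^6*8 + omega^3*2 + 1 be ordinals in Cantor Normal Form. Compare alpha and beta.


Compare term by term from highest exponent:
alpha = omega^11 + omega^8*6
beta = omega^13*6 + omega^6*8 + omega^3*2 + 1
Term 1: alpha has omega^11*1, beta has omega^13*6
Term 2: alpha has omega^8*6, beta has omega^6*8
Term 3: alpha has omega^0*0, beta has omega^3*2
Term 4: alpha has omega^0*0, beta has omega^0*1
Result: alpha < beta

alpha < beta


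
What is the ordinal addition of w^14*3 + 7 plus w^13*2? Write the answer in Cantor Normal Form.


Ordinal addition (w^14*3 + 7) + w^13*2:
alpha's leading term has exponent 14 > beta's exponent 13, so it survives.
alpha's tail term has exponent 0 < beta's exponent 13, so it is absorbed by beta.
In ordinal addition, any term followed by a strictly larger-exponent term is absorbed.
Result = w^14*3 + w^13*2

w^14*3 + w^13*2


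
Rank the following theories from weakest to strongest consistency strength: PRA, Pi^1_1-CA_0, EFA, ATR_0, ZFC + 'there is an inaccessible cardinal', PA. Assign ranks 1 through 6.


Ordering by consistency strength:
1. EFA
2. PRA
3. PA
4. ATR_0
5. Pi^1_1-CA_0
6. ZFC + 'there is an inaccessible cardinal'


PRA=2, Pi^1_1-CA_0=5, EFA=1, ATR_0=4, ZFC + 'there is an inaccessible cardinal'=6, PA=3


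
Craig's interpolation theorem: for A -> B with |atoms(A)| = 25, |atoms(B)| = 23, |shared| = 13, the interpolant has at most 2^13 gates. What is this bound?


Shared atoms = 13
Craig interpolant size bound = 2^13
= 8192

8192


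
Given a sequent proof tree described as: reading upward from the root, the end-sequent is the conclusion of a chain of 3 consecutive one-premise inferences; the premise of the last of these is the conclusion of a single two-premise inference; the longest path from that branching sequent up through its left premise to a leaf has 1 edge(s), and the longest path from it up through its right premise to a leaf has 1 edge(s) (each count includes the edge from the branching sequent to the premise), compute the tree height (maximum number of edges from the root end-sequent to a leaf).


Longest path through the left premise: 1 edges (measured from the branching sequent)
Longest path through the right premise: 1 edges
Height of the subtree rooted at the branching sequent: max(1, 1) = 1
The branching sequent sits 3 edges above the root (the chain of one-premise inferences), so height = 1 + 3 = 4

4


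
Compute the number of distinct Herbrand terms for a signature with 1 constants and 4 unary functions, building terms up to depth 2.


Herbrand terms by depth:
Depth 0: 1 constants
Depth 1: 4 new terms (running total: 5)
Depth 2: 16 new terms (running total: 21)
Total distinct ground terms = 21

21


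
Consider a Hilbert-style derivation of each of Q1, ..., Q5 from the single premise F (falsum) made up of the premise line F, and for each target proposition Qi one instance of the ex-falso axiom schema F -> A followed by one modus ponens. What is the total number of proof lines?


Ex falso, line by line:
- 1 premise line (F)
- 5 targets, each needing 1 axiom instance (F -> Qi) + 1 MP = 2 lines: 2 * 5 = 10
Total = 1 + 10 = 11 lines.

11


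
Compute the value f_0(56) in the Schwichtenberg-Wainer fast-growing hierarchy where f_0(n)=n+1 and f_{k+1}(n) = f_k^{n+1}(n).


f_0(56) = 56 + 1 = 57

57


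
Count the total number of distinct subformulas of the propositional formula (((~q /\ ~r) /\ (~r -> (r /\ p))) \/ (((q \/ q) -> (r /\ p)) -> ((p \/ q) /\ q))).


Formula: (((~q /\ ~r) /\ (~r -> (r /\ p))) \/ (((q \/ q) -> (r /\ p)) -> ((p \/ q) /\ q)))
Subformulas found:
  1. r
  2. q
  3. p
  4. ~r
  5. ~q
  6. (r /\ p)
  7. (p \/ q)
  8. (q \/ q)
  9. (~q /\ ~r)
  10. ((p \/ q) /\ q)
  11. (~r -> (r /\ p))
  12. ((q \/ q) -> (r /\ p))
  13. ((~q /\ ~r) /\ (~r -> (r /\ p)))
  14. (((q \/ q) -> (r /\ p)) -> ((p \/ q) /\ q))
  15. (((~q /\ ~r) /\ (~r -> (r /\ p))) \/ (((q \/ q) -> (r /\ p)) -> ((p \/ q) /\ q)))
Total distinct subformulas = 15

15


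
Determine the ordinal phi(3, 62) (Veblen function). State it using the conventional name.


phi(3, 62):
phi(3, beta) = eta_beta (the beta-th eta number, fixed point of zeta).
phi(3, 62) = eta_62

eta_62


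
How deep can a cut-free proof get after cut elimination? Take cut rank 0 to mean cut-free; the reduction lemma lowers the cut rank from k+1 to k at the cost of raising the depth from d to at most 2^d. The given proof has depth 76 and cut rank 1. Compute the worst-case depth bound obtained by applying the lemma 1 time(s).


Each rank reduction sends depth d to at most 2^d; cut rank r needs r reductions.
2_0(76) = 76
2_1(76) = 2^76 = 75557863725914323419136
Cut-free depth bound = 75557863725914323419136

75557863725914323419136


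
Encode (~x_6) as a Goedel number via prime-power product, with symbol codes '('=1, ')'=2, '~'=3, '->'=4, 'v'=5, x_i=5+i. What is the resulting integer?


Formula: (~x_6)
Symbol codes: [1, 3, 11, 2]
Primes: [2, 3, 5, 7]
p_1^1 = 2^1 = 2
p_2^3 = 3^3 = 27
p_3^11 = 5^11 = 48828125
p_4^2 = 7^2 = 49
Product = 129199218750

129199218750


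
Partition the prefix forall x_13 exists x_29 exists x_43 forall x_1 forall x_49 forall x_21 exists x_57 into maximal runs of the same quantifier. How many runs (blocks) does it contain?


Alternations = 3.
Blocks = alternations + 1 = 4

4


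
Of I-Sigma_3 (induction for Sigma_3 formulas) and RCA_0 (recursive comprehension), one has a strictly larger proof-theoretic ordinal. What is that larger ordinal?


Proof-theoretic ordinal of I-Sigma_3 (induction for Sigma_3 formulas): omega^(omega^(omega^omega))
Proof-theoretic ordinal of RCA_0 (recursive comprehension): omega^omega
Comparing: omega^omega < omega^(omega^(omega^omega)).
The larger ordinal is omega^(omega^(omega^omega)) (from I-Sigma_3 (induction for Sigma_3 formulas)).

omega^(omega^(omega^omega))


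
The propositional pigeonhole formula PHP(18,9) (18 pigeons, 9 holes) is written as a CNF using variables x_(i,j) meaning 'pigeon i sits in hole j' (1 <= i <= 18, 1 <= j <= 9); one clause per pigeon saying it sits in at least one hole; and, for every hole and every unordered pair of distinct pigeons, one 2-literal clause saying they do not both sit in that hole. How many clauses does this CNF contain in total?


PHP(18,9): 18 pigeons, 9 holes, 18*9 = 162 variables.
- pigeon clauses: one per pigeon -> 18 clauses
- hole clauses: 9 holes * C(18,2) = 9 * 153 -> 1377 clauses
Total clauses = 18 + 1377 = 1395

1395


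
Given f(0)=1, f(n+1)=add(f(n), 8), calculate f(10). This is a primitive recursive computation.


f(0) = 1
f(1) = add(f(0), 8) = add(1, 8) = 9
f(2) = add(f(1), 8) = add(9, 8) = 17
f(3) = add(f(2), 8) = add(17, 8) = 25
f(4) = add(f(3), 8) = add(25, 8) = 33
f(5) = add(f(4), 8) = add(33, 8) = 41
f(6) = add(f(5), 8) = add(41, 8) = 49
f(7) = add(f(6), 8) = add(49, 8) = 57
f(8) = add(f(7), 8) = add(57, 8) = 65
f(9) = add(f(8), 8) = add(65, 8) = 73
f(10) = add(f(9), 8) = add(73, 8) = 81


81


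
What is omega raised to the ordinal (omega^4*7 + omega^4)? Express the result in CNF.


omega^(omega^4*7 + omega^4):
Both terms of the exponent have the same exponent 4, so they merge: omega^4*7 + omega^4 = omega^4*(7+1) = omega^4*8.
omega raised to a CNF ordinal is a single CNF term: Result = omega^(omega^4*8)

omega^(omega^4*8)


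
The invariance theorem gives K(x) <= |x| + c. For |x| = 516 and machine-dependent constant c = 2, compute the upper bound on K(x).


K(x) <= |x| + c = 516 + 2 = 518

518


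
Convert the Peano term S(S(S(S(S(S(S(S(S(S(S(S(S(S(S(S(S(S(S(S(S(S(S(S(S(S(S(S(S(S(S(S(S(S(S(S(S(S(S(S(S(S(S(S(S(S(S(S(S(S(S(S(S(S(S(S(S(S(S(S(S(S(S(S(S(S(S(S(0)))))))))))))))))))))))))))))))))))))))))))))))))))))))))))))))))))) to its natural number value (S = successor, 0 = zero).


Counting successors applied to 0:
68 applications of S to 0 = 68

68


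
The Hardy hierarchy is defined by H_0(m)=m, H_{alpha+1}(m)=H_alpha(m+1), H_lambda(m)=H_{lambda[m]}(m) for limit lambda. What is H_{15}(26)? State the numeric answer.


H_15(26):
For finite ordinals k, H_k(n) = n + k (each successor step adds 1).
H_15(26) = 26 + 15 = 41

41


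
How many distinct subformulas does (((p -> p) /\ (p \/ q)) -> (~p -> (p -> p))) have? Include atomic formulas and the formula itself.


Formula: (((p -> p) /\ (p \/ q)) -> (~p -> (p -> p)))
Subformulas found:
  1. q
  2. p
  3. ~p
  4. (p -> p)
  5. (p \/ q)
  6. (~p -> (p -> p))
  7. ((p -> p) /\ (p \/ q))
  8. (((p -> p) /\ (p \/ q)) -> (~p -> (p -> p)))
Total distinct subformulas = 8

8


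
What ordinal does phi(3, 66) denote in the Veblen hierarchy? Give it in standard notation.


phi(3, 66):
phi(3, beta) = eta_beta (the beta-th eta number, fixed point of zeta).
phi(3, 66) = eta_66

eta_66


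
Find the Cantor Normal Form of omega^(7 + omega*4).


omega^(7 + omega*4):
In ordinal addition a term is absorbed by a following term of strictly larger exponent: 0 < 1, so 7 + omega*4 = omega*4.
omega raised to a CNF ordinal is a single CNF term: Result = omega^(omega*4)

omega^(omega*4)


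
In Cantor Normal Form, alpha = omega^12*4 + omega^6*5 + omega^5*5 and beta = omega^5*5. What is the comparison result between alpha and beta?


Compare term by term from highest exponent:
alpha = omega^12*4 + omega^6*5 + omega^5*5
beta = omega^5*5
Term 1: alpha has omega^12*4, beta has omega^5*5
Term 2: alpha has omega^6*5, beta has omega^0*0
Term 3: alpha has omega^5*5, beta has omega^0*0
Result: alpha > beta

alpha > beta


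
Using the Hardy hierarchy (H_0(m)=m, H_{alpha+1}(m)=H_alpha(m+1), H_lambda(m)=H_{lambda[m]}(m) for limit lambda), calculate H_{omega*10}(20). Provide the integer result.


H_{omega*10}(20):
For the Hardy hierarchy, H_{omega*k}(n) = 2^k * n.
2^10 = 1024.
1024 * 20 = 20480

20480


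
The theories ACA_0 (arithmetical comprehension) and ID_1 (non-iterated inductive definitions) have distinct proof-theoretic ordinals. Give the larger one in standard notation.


Proof-theoretic ordinal of ACA_0 (arithmetical comprehension): epsilon_0
Proof-theoretic ordinal of ID_1 (non-iterated inductive definitions): psi_0(epsilon_{Omega+1})
Comparing: epsilon_0 < psi_0(epsilon_{Omega+1}).
The larger ordinal is psi_0(epsilon_{Omega+1}) (from ID_1 (non-iterated inductive definitions)).

psi_0(epsilon_{Omega+1})


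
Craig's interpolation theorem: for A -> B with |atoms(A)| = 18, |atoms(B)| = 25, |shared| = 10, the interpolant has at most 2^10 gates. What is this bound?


Shared atoms = 10
Craig interpolant size bound = 2^10
= 1024

1024


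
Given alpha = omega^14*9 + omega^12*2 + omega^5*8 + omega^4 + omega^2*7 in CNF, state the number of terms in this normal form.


CNF: omega^14*9 + omega^12*2 + omega^5*8 + omega^4 + omega^2*7
Count the summands separated by '+':
  term 1: omega^14*9
  term 2: omega^12*2
  term 3: omega^5*8
  term 4: omega^4
  term 5: omega^2*7
Total terms = 5

5


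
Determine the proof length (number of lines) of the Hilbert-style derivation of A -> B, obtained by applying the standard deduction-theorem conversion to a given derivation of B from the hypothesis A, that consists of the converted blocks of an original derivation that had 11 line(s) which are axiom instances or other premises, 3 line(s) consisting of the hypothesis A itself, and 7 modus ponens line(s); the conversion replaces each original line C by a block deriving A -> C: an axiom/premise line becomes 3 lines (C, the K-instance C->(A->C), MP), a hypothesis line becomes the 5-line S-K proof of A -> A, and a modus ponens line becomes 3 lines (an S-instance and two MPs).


Deduction-theorem conversion, block by block:
- 11 axiom/premise lines -> 3 lines each = 33
- 3 hypothesis lines -> 5 lines each (identity proof A->A) = 15
- 7 MP lines -> 3 lines each (S-instance, MP, MP) = 21
Total = 33 + 15 + 21 = 69 lines.

69


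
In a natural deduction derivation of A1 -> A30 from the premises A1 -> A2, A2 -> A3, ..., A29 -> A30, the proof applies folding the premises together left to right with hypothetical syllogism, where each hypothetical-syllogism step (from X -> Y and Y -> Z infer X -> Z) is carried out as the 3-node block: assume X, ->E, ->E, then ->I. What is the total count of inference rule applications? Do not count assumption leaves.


There are 29 premises in the chain. The first HS step combines premises 1 and 2; each further premise needs one more HS step.
So 29 premises require 29 - 1 = 28 hypothetical-syllogism steps.
Each HS step uses 3 inference nodes (->E, ->E, ->I).
28 * 3 = 84 total inference nodes.

84


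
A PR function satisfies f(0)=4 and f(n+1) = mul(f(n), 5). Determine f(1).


f(0) = 4
f(1) = mul(f(0), 5) = mul(4, 5) = 20


20


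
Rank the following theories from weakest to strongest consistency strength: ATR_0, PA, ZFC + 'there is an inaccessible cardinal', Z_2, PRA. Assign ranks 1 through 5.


Ordering by consistency strength:
1. PRA
2. PA
3. ATR_0
4. Z_2
5. ZFC + 'there is an inaccessible cardinal'


ATR_0=3, PA=2, ZFC + 'there is an inaccessible cardinal'=5, Z_2=4, PRA=1


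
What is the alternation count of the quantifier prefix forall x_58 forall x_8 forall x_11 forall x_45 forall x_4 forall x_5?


Walk the prefix and count type changes:
  position 1: forall -> forall
  position 2: forall -> forall
  position 3: forall -> forall
  position 4: forall -> forall
  position 5: forall -> forall
Total alternations = 0

0


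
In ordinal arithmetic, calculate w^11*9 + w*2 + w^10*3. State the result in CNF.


Ordinal addition (w^11*9 + w*2) + w^10*3:
alpha's leading term has exponent 11 > beta's exponent 10, so it survives.
alpha's tail term has exponent 1 < beta's exponent 10, so it is absorbed by beta.
In ordinal addition, any term followed by a strictly larger-exponent term is absorbed.
Result = w^11*9 + w^10*3

w^11*9 + w^10*3


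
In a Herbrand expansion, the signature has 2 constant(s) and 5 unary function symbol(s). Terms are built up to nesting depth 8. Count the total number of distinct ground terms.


Herbrand terms by depth:
Depth 0: 2 constants
Depth 1: 10 new terms (running total: 12)
Depth 2: 50 new terms (running total: 62)
Depth 3: 250 new terms (running total: 312)
Depth 4: 1250 new terms (running total: 1562)
Depth 5: 6250 new terms (running total: 7812)
Depth 6: 31250 new terms (running total: 39062)
Depth 7: 156250 new terms (running total: 195312)
Depth 8: 781250 new terms (running total: 976562)
Total distinct ground terms = 976562

976562


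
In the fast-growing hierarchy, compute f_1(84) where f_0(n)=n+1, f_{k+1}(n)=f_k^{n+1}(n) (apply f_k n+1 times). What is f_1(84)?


f_1(84) = f_0^85(84)
f_0 adds 1 each time, applied 85 times.
f_1(84) = 84 + 85 = 169

169


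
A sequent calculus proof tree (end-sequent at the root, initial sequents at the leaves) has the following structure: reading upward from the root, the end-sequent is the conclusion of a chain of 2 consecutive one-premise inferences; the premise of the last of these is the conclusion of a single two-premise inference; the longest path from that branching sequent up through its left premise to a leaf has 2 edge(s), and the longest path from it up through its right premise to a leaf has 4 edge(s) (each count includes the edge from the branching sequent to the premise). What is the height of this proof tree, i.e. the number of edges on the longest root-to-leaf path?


Longest path through the left premise: 2 edges (measured from the branching sequent)
Longest path through the right premise: 4 edges
Height of the subtree rooted at the branching sequent: max(2, 4) = 4
The branching sequent sits 2 edges above the root (the chain of one-premise inferences), so height = 4 + 2 = 6

6


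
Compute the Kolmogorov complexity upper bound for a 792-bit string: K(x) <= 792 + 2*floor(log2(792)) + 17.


floor(log2(792)) = 9
2 * 9 = 18
K(x) <= 792 + 18 + 17 = 827

827


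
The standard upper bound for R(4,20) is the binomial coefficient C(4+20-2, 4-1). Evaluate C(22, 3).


R(4,20) <= C(4+20-2, 4-1) = C(22, 3)
C(22, 3) = 22! / (3! * 19!)
= 1540

1540


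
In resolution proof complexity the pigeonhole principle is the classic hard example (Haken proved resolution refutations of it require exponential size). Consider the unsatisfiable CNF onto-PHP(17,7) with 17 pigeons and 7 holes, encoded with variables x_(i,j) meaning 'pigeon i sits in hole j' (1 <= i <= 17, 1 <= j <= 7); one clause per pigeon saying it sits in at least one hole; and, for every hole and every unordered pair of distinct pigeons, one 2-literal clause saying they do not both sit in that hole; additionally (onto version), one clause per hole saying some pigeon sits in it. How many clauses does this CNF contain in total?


onto-PHP(17,7): 17 pigeons, 7 holes, 17*7 = 119 variables.
- pigeon clauses: one per pigeon -> 17 clauses
- hole clauses: 7 holes * C(17,2) = 7 * 136 -> 952 clauses
- onto clauses: one per hole -> 7 clauses
Total clauses = 17 + 952 + 7 = 976

976
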